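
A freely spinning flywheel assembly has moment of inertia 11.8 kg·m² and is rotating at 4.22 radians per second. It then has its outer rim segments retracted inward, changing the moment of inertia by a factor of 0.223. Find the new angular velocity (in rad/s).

Angular momentum about the spin axis is conserved since the torque about it is zero.
I₂ = 0.223 × 11.8 = 2.631 kg·m².
ω₂ = I₁ω₁ / I₂ = (11.80)(4.22 rad/s) / (2.631) = 18.92 rad/s.

ω₂ ≈ 18.9 rad/s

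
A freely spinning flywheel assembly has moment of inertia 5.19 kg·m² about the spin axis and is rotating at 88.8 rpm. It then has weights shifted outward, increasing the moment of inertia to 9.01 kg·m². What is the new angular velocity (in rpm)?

ω₂ ≈ 51.2 rpm

No external torque acts about the spin axis, so angular momentum is conserved.
ω₂ = I₁ω₁ / I₂ = (5.190)(88.8 rpm) / (9.010) = 51.15 rpm.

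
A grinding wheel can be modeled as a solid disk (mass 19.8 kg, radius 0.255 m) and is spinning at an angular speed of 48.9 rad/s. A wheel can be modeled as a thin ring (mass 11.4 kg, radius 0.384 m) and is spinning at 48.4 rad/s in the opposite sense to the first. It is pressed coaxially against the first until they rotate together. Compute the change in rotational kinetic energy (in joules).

ΔKE ≈ -2200 J

The coupling torques are internal; angular momentum about the shared axis is conserved.
Moments of inertia: I_A = ½(19.8)(0.255)² = 0.6437 kg·m²; I_B = (11.4)(0.384)² = 1.681 kg·m².
Taking A's sense as positive: L = (0.6437)(48.9) − (1.681)(48.4) = -49.88 kg·m²·rad/s.
Combined I = 0.6437 + 1.681 = 2.325 kg·m².
ω_f = L / I = -49.88 / 2.325 = -21.46 rad/s.
KE_i = ½ΣIω² = 2739 J; KE_f = ½(2.325)(21.46)² = 535.1 J.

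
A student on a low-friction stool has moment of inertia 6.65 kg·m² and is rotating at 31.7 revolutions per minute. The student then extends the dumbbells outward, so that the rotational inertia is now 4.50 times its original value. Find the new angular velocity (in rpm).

Angular momentum about the spin axis is conserved since the torque about it is zero.
I₂ = 4.50 × 6.65 = 29.93 kg·m².
ω₂ = I₁ω₁ / I₂ = (6.650)(31.7 rpm) / (29.93) = 7.044 rpm.

ω₂ ≈ 7.04 rpm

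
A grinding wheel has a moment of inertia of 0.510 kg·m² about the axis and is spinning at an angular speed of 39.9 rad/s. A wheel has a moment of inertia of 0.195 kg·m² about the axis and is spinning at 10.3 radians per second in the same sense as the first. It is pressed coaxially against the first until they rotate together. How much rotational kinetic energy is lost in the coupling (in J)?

ΔKE lost ≈ 61.8 J

No external torque acts about the common axis, so total angular momentum is conserved.
Taking A's sense as positive: L = (0.5100)(39.9) + (0.1950)(10.3) = 22.36 kg·m²·rad/s.
Combined I = 0.5100 + 0.1950 = 0.7050 kg·m².
ω_f = L / I = 22.36 / 0.7050 = 31.71 rad/s.
KE_i = ½ΣIω² = 416.3 J; KE_f = ½(0.7050)(31.71)² = 354.5 J.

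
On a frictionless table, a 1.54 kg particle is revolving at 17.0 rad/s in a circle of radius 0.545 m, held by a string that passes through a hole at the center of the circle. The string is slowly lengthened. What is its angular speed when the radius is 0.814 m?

No torque about the axis ⇒ m r₁² ω₁ = m r₂² ω₂.
ω₂ = ω₁ (r₁/r₂)² = (17.0)(0.545/0.814)² = 7.621 rad/s.

ω₂ ≈ 7.62 rad/s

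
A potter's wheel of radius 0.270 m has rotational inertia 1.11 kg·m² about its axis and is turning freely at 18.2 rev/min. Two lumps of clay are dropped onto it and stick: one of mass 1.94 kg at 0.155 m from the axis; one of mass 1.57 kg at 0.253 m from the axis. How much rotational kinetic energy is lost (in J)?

No external torque acts about the axis; L_before = L_after.
Added inertia Σmr² = (1.94)(0.155)² + (1.57)(0.253)² = 0.1471 kg·m²; I_f = 1.110 + 0.1471 = 1.257 kg·m².
ω_f = I_p ω_i / I_f = (1.110)(18.2) / 1.257 = 16.07 rpm.
KE_i = ½(1.110)(1.906 rad/s)² = 2.016 J; KE_f = ½(1.257)(1.683)² = 1.780 J.

energy lost ≈ 0.236 J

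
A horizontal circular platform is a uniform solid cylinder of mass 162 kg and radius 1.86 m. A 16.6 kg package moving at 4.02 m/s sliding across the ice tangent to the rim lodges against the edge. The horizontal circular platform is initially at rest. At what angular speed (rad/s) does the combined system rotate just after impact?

The axle reaction passes through the central axle and exerts no torque about it; angular momentum about the central axle is conserved through the impact.
I_p = ½(162)(1.86)² = 280.2 kg·m². Taking the sense of the package's angular momentum as positive, L_{package} = m v R = (16.6)(4.02)(1.86) = 124.1 kg·m²/s.
L_i = 0 + 124.1 = 124.1 kg·m²/s.
After sticking, I_f = I_p + m R² = 280.2 + (16.6)(1.86)² = 337.7 kg·m².
ω_f = L_i / I_f = 124.1 / 337.7 = 0.3676 rad/s.

|ω_f| ≈ 0.368 rad/s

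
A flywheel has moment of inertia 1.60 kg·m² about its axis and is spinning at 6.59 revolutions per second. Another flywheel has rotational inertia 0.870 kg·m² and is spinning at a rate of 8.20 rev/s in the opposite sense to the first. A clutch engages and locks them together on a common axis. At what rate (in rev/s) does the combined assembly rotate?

The coupling torques are internal; angular momentum about the shared axis is conserved.
Taking A's sense as positive: L = (1.600)(6.59) − (0.8700)(8.20) = 3.410 kg·m²·rev/s.
Combined I = 1.600 + 0.8700 = 2.470 kg·m².
ω_f = L / I = 3.410 / 2.470 = 1.381 rev/s.

|ω_f| ≈ 1.38 rev/s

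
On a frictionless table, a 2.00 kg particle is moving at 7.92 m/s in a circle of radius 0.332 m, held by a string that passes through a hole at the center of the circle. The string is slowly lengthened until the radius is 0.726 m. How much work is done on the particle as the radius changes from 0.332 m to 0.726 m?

W ≈ -49.6 J

Central (radial) force ⇒ zero torque about the center ⇒ m v r is constant.
v₂ = v₁ r₁ / r₂ = (7.92)(0.332) / (0.726) = 3.622 m/s.
W = ΔKE = ½m(v₂² − v₁²) = -49.61 J.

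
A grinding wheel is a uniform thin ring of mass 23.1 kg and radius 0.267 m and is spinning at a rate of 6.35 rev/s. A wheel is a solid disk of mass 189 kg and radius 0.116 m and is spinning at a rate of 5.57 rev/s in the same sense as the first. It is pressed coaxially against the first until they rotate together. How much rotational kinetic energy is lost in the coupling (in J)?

No external torque acts about the common axis, so total angular momentum is conserved.
Moments of inertia: I_A = (23.1)(0.267)² = 1.647 kg·m²; I_B = ½(189)(0.116)² = 1.272 kg·m².
Taking A's sense as positive: L = (1.647)(6.35) + (1.272)(5.57) = 17.54 kg·m²·rev/s.
Combined I = 1.647 + 1.272 = 2.918 kg·m².
ω_f = L / I = 17.54 / 2.918 = 6.010 rev/s.
KE_i = ½ΣIω² = 2089 J; KE_f = ½(2.918)(37.76)² = 2081 J.

ΔKE lost ≈ 8.62 J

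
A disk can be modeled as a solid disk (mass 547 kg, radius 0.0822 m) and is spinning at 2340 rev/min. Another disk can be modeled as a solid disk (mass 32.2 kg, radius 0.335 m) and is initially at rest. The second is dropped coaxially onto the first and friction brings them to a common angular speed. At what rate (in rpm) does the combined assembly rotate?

No external torque acts about the common axis, so total angular momentum is conserved.
Moments of inertia: I_A = ½(547)(0.0822)² = 1.848 kg·m²; I_B = ½(32.2)(0.335)² = 1.807 kg·m².
Taking A's sense as positive: L = (1.848)(2340) = 4324 kg·m²·rpm.
Combined I = 1.848 + 1.807 = 3.655 kg·m².
ω_f = L / I = 4324 / 3.655 = 1183 rpm.

|ω_f| ≈ 1180 rpm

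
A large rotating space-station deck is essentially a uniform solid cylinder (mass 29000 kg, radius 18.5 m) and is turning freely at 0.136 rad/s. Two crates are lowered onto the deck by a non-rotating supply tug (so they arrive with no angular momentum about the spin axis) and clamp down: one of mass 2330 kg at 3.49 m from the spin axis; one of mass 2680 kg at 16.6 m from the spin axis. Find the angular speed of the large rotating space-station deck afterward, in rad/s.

The added mass arrives with no angular momentum about the spin axis, and any external torque about the spin axis is negligible, so the system's angular momentum is conserved.
I_p = ½(29000)(18.5)² = 4.963e+06 kg·m².
Added inertia Σmr² = (2330)(3.49)² + (2680)(16.6)² = 7.669e+05 kg·m²; I_f = 4.963e+06 + 7.669e+05 = 5.730e+06 kg·m².
ω_f = I_p ω_i / I_f = (4.963e+06)(0.136) / 5.730e+06 = 0.1178 rad/s.

ω_f ≈ 0.118 rad/s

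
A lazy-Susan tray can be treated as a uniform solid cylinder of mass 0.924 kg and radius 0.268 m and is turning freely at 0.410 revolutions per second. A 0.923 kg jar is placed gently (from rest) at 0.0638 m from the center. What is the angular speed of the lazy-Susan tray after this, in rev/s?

No external torque acts about the center; L_before = L_after.
I_p = ½(0.924)(0.268)² = 0.03318 kg·m².
Added inertia Σmr² = (0.923)(0.0638)² = 0.003757 kg·m²; I_f = 0.03318 + 0.003757 = 0.03694 kg·m².
ω_f = I_p ω_i / I_f = (0.03318)(0.410) / 0.03694 = 0.3683 rev/s.

ω_f ≈ 0.368 rev/s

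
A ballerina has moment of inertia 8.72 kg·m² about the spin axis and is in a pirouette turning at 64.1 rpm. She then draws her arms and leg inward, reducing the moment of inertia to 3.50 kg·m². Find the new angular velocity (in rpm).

ω₂ ≈ 160 rpm

Angular momentum about the spin axis is conserved since the torque about it is zero.
ω₂ = I₁ω₁ / I₂ = (8.720)(64.1 rpm) / (3.500) = 159.7 rpm.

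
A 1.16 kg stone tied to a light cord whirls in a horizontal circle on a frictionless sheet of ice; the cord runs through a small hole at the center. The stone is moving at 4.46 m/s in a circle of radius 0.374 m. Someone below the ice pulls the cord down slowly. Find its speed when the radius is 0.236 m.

The only horizontal force on the mass is along the cord (radial), so it exerts no torque about the hole and angular momentum m v r is conserved.
v₂ = v₁ r₁ / r₂ = (4.46)(0.374) / (0.236) = 7.068 m/s.

v₂ ≈ 7.07 m/s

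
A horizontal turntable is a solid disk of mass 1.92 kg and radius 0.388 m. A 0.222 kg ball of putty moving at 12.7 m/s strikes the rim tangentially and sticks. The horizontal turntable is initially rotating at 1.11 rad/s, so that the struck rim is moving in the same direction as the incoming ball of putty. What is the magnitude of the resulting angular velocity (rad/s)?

|ω_f| ≈ 7.05 rad/s

About the axle the impulsive forces during the collision are internal, so angular momentum about that axis is conserved.
I_p = ½(1.92)(0.388)² = 0.1445 kg·m². Taking the sense of the ball of putty's angular momentum as positive, L_{ball} = m v R = (0.222)(12.7)(0.388) = 1.094 kg·m²/s.
L_i = +I_p ω_p + m v R = +(0.1445)(1.11) + 1.094 = 1.254 kg·m²/s.
After sticking, I_f = I_p + m R² = 0.1445 + (0.222)(0.388)² = 0.1779 kg·m².
ω_f = L_i / I_f = 1.254 / 0.1779 = 7.049 rad/s.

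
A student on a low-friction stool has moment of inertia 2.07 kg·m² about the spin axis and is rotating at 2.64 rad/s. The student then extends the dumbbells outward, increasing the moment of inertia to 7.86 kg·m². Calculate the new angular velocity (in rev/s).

ω₂ ≈ 0.111 rev/s

With no external torque about the axis, L is conserved: I₁ω₁ = I₂ω₂.
ω₂ = I₁ω₁ / I₂ = (2.070)(2.64 rad/s) / (7.860) = 0.6953 rad/s = 0.1107 rev/s.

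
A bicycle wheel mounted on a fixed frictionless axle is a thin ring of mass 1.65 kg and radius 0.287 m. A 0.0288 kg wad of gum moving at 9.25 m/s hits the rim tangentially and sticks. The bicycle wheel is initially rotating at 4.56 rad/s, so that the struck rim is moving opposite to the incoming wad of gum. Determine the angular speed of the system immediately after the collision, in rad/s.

The axle reaction passes through the axle and exerts no torque about it; angular momentum about the axle is conserved through the impact.
I_p = (1.65)(0.287)² = 0.1359 kg·m². Taking the sense of the wad of gum's angular momentum as positive, L_{wad} = m v R = (0.0288)(9.25)(0.287) = 0.07646 kg·m²/s.
L_i = −I_p ω_p + m v R = −(0.1359)(4.56) + 0.07646 = -0.5433 kg·m²/s.
After sticking, I_f = I_p + m R² = 0.1359 + (0.0288)(0.287)² = 0.1383 kg·m².
ω_f = L_i / I_f = -0.5433 / 0.1383 = -3.929 rad/s.

|ω_f| ≈ 3.93 rad/s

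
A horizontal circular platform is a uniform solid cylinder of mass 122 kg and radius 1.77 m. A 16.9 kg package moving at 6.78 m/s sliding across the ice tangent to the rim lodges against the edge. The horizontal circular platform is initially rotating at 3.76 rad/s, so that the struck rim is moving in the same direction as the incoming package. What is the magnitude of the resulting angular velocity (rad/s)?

|ω_f| ≈ 3.78 rad/s

About the central axle the impulsive forces during the collision are internal, so angular momentum about that axis is conserved.
I_p = ½(122)(1.77)² = 191.1 kg·m². Taking the sense of the package's angular momentum as positive, L_{package} = m v R = (16.9)(6.78)(1.77) = 202.8 kg·m²/s.
L_i = +I_p ω_p + m v R = +(191.1)(3.76) + 202.8 = 921.4 kg·m²/s.
After sticking, I_f = I_p + m R² = 191.1 + (16.9)(1.77)² = 244.1 kg·m².
ω_f = L_i / I_f = 921.4 / 244.1 = 3.775 rad/s.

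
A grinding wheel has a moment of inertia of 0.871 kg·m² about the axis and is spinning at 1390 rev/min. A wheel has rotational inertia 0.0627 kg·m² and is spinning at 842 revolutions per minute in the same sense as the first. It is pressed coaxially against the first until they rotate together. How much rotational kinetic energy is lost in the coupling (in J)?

No external torque acts about the common axis, so total angular momentum is conserved.
Taking A's sense as positive: L = (0.8710)(1390) + (0.06270)(842) = 1263 kg·m²·rpm.
Combined I = 0.8710 + 0.06270 = 0.9337 kg·m².
ω_f = L / I = 1263 / 0.9337 = 1353 rpm.
KE_i = ½ΣIω² = 9471 J; KE_f = ½(0.9337)(141.7)² = 9375 J.

ΔKE lost ≈ 96.3 J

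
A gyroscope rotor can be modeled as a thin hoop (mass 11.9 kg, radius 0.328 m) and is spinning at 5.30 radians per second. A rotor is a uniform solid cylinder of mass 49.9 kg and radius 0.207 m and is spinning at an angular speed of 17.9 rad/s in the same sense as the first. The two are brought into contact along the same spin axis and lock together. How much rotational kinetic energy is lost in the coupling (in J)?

ΔKE lost ≈ 46.2 J

No external torque acts about the common axis, so total angular momentum is conserved.
Moments of inertia: I_A = (11.9)(0.328)² = 1.280 kg·m²; I_B = ½(49.9)(0.207)² = 1.069 kg·m².
Taking A's sense as positive: L = (1.280)(5.30) + (1.069)(17.9) = 25.92 kg·m²·rad/s.
Combined I = 1.280 + 1.069 = 2.349 kg·m².
ω_f = L / I = 25.92 / 2.349 = 11.03 rad/s.
KE_i = ½ΣIω² = 189.3 J; KE_f = ½(2.349)(11.03)² = 143.0 J.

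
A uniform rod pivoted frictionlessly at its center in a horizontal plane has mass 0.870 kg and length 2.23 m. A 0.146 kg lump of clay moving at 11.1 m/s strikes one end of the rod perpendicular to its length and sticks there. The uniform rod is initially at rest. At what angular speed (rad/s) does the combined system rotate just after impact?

|ω_f| ≈ 3.33 rad/s

About the pivot the impulsive forces during the collision are internal, so angular momentum about that axis is conserved.
I_p = (1/12)(0.870)(2.23)² = 0.3605 kg·m². Taking the sense of the lump of clay's angular momentum as positive, L_{lump} = m v R = (0.146)(11.1)(2.23/2) = 1.807 kg·m²/s.
L_i = 0 + 1.807 = 1.807 kg·m²/s.
After sticking, I_f = I_p + m R² = 0.3605 + (0.146)(2.23/2)² = 0.5420 kg·m².
ω_f = L_i / I_f = 1.807 / 0.5420 = 3.334 rad/s.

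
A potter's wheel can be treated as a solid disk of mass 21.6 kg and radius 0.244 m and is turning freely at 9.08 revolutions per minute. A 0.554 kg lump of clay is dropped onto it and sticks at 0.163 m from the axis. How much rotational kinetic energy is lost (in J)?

energy lost ≈ 0.00651 J

No external torque acts about the axis; L_before = L_after.
I_p = ½(21.6)(0.244)² = 0.6430 kg·m².
Added inertia Σmr² = (0.554)(0.163)² = 0.01472 kg·m²; I_f = 0.6430 + 0.01472 = 0.6577 kg·m².
ω_f = I_p ω_i / I_f = (0.6430)(9.08) / 0.6577 = 8.877 rpm.
KE_i = ½(0.6430)(0.9509 rad/s)² = 0.2907 J; KE_f = ½(0.6577)(0.9296)² = 0.2842 J.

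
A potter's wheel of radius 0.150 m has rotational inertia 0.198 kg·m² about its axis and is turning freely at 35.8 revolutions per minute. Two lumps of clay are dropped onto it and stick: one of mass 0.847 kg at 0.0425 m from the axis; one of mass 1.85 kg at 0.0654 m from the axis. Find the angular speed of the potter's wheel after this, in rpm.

ω_f ≈ 34.2 rpm

The added mass arrives with no angular momentum about the axis, and any external torque about the axis is negligible, so the system's angular momentum is conserved.
Added inertia Σmr² = (0.847)(0.0425)² + (1.85)(0.0654)² = 0.009443 kg·m²; I_f = 0.1980 + 0.009443 = 0.2074 kg·m².
ω_f = I_p ω_i / I_f = (0.1980)(35.8) / 0.2074 = 34.17 rpm.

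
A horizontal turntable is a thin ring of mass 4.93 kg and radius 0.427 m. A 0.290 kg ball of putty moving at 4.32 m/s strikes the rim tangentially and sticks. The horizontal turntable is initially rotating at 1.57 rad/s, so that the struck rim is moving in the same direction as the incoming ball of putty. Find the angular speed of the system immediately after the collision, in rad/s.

|ω_f| ≈ 2.04 rad/s

About the axle the impulsive forces during the collision are internal, so angular momentum about that axis is conserved.
I_p = (4.93)(0.427)² = 0.8989 kg·m². Taking the sense of the ball of putty's angular momentum as positive, L_{ball} = m v R = (0.290)(4.32)(0.427) = 0.5349 kg·m²/s.
L_i = +I_p ω_p + m v R = +(0.8989)(1.57) + 0.5349 = 1.946 kg·m²/s.
After sticking, I_f = I_p + m R² = 0.8989 + (0.290)(0.427)² = 0.9518 kg·m².
ω_f = L_i / I_f = 1.946 / 0.9518 = 2.045 rad/s.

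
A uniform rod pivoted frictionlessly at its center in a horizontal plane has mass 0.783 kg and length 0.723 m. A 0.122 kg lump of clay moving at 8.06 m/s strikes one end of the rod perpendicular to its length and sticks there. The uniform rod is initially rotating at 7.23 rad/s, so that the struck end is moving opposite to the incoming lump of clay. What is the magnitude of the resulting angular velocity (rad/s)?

|ω_f| ≈ 2.18 rad/s

The axle reaction passes through the pivot and exerts no torque about it; angular momentum about the pivot is conserved through the impact.
I_p = (1/12)(0.783)(0.723)² = 0.03411 kg·m². Taking the sense of the lump of clay's angular momentum as positive, L_{lump} = m v R = (0.122)(8.06)(0.723/2) = 0.3555 kg·m²/s.
L_i = −I_p ω_p + m v R = −(0.03411)(7.23) + 0.3555 = 0.1089 kg·m²/s.
After sticking, I_f = I_p + m R² = 0.03411 + (0.122)(0.723/2)² = 0.05005 kg·m².
ω_f = L_i / I_f = 0.1089 / 0.05005 = 2.175 rad/s.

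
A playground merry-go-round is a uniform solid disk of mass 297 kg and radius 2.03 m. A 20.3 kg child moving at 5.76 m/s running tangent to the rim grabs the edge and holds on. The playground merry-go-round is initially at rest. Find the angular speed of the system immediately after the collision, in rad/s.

About the axle the impulsive forces during the collision are internal, so angular momentum about that axis is conserved.
I_p = ½(297)(2.03)² = 612.0 kg·m². Taking the sense of the child's angular momentum as positive, L_{child} = m v R = (20.3)(5.76)(2.03) = 237.4 kg·m²/s.
L_i = 0 + 237.4 = 237.4 kg·m²/s.
After sticking, I_f = I_p + m R² = 612.0 + (20.3)(2.03)² = 695.6 kg·m².
ω_f = L_i / I_f = 237.4 / 695.6 = 0.3412 rad/s.

|ω_f| ≈ 0.341 rad/s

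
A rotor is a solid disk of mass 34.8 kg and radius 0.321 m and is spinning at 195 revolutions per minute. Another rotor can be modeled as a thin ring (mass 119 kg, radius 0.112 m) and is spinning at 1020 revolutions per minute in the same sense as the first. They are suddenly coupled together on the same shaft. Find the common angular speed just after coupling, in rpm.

|ω_f| ≈ 570 rpm

The coupling torques are internal; angular momentum about the shared axis is conserved.
Moments of inertia: I_A = ½(34.8)(0.321)² = 1.793 kg·m²; I_B = (119)(0.112)² = 1.493 kg·m².
Taking A's sense as positive: L = (1.793)(195) + (1.493)(1020) = 1872 kg·m²·rpm.
Combined I = 1.793 + 1.493 = 3.286 kg·m².
ω_f = L / I = 1872 / 3.286 = 569.8 rpm.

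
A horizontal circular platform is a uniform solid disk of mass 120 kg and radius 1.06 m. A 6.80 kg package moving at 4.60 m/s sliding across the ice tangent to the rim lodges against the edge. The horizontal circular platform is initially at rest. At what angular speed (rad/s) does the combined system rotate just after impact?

The axle reaction passes through the central axle and exerts no torque about it; angular momentum about the central axle is conserved through the impact.
I_p = ½(120)(1.06)² = 67.42 kg·m². Taking the sense of the package's angular momentum as positive, L_{package} = m v R = (6.80)(4.60)(1.06) = 33.16 kg·m²/s.
L_i = 0 + 33.16 = 33.16 kg·m²/s.
After sticking, I_f = I_p + m R² = 67.42 + (6.80)(1.06)² = 75.06 kg·m².
ω_f = L_i / I_f = 33.16 / 75.06 = 0.4418 rad/s.

|ω_f| ≈ 0.442 rad/s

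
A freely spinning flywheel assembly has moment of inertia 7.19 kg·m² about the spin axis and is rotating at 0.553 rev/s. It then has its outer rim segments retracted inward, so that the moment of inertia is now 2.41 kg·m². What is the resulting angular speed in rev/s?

Angular momentum about the spin axis is conserved since the torque about it is zero.
ω₂ = I₁ω₁ / I₂ = (7.190)(0.553 rev/s) / (2.410) = 1.650 rev/s.

ω₂ ≈ 1.65 rev/s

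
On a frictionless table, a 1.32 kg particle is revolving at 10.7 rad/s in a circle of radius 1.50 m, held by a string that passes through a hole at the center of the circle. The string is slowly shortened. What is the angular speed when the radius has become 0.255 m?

ω₂ ≈ 370 rad/s

The constraining force is radial, so m r² ω about the center is conserved.
ω₂ = ω₁ (r₁/r₂)² = (10.7)(1.50/0.255)² = 370.2 rad/s.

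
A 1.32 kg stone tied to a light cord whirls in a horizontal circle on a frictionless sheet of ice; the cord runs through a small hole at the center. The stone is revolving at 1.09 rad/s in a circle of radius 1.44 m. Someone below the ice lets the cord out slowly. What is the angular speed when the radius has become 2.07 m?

The constraining force is radial, so m r² ω about the center is conserved.
ω₂ = ω₁ (r₁/r₂)² = (1.09)(1.44/2.07)² = 0.5275 rad/s.

ω₂ ≈ 0.527 rad/s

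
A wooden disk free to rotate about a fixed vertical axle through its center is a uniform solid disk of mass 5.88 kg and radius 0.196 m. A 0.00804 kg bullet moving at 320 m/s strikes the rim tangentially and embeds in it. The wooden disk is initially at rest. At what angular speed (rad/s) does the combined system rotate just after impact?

|ω_f| ≈ 4.45 rad/s

About the axle the impulsive forces during the collision are internal, so angular momentum about that axis is conserved.
I_p = ½(5.88)(0.196)² = 0.1129 kg·m². Taking the sense of the bullet's angular momentum as positive, L_{bullet} = m v R = (0.00804)(320)(0.196) = 0.5043 kg·m²/s.
L_i = 0 + 0.5043 = 0.5043 kg·m²/s.
After sticking, I_f = I_p + m R² = 0.1129 + (0.00804)(0.196)² = 0.1133 kg·m².
ω_f = L_i / I_f = 0.5043 / 0.1133 = 4.453 rad/s.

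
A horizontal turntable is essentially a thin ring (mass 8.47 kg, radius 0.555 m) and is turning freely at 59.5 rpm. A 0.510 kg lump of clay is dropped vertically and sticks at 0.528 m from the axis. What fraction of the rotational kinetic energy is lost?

fraction ≈ 0.0517

The added mass arrives with no angular momentum about the axis, and any external torque about the axis is negligible, so the system's angular momentum is conserved.
I_p = (8.47)(0.555)² = 2.609 kg·m².
Added inertia Σmr² = (0.510)(0.528)² = 0.1422 kg·m²; I_f = 2.609 + 0.1422 = 2.751 kg·m².
ω_f = I_p ω_i / I_f = (2.609)(59.5) / 2.751 = 56.43 rpm.
KE_i = ½(2.609)(6.231 rad/s)² = 50.64 J; KE_f = ½(2.751)(5.909)² = 48.03 J.
Fraction lost = 0.05168.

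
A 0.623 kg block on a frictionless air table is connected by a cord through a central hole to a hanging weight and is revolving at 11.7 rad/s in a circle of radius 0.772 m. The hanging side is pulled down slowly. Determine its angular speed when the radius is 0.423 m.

The constraining force is radial, so m r² ω about the center is conserved.
ω₂ = ω₁ (r₁/r₂)² = (11.7)(0.772/0.423)² = 38.97 rad/s.

ω₂ ≈ 39.0 rad/s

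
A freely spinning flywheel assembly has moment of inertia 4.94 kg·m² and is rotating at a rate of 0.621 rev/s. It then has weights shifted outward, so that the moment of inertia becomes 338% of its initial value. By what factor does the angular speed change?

ω₂/ω₁ ≈ 0.296

With no external torque about the axis, L is conserved: I₁ω₁ = I₂ω₂.
I₂ = 3.38 × 4.94 = 16.70 kg·m².
ω₂/ω₁ = I₁/I₂ = 4.940 / 16.70 = 0.2959.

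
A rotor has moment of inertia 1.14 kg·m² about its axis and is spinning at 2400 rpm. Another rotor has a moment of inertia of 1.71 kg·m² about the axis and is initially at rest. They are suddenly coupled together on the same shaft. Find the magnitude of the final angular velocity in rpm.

|ω_f| ≈ 960 rpm

No external torque acts about the common axis, so total angular momentum is conserved.
Taking A's sense as positive: L = (1.140)(2400) = 2736 kg·m²·rpm.
Combined I = 1.140 + 1.710 = 2.850 kg·m².
ω_f = L / I = 2736 / 2.850 = 960.0 rpm.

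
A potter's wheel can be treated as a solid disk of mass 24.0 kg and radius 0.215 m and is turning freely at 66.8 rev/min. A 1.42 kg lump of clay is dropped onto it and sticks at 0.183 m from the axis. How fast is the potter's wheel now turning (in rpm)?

The added mass arrives with no angular momentum about the axis, and any external torque about the axis is negligible, so the system's angular momentum is conserved.
I_p = ½(24.0)(0.215)² = 0.5547 kg·m².
Added inertia Σmr² = (1.42)(0.183)² = 0.04755 kg·m²; I_f = 0.5547 + 0.04755 = 0.6023 kg·m².
ω_f = I_p ω_i / I_f = (0.5547)(66.8) / 0.6023 = 61.53 rpm.

ω_f ≈ 61.5 rpm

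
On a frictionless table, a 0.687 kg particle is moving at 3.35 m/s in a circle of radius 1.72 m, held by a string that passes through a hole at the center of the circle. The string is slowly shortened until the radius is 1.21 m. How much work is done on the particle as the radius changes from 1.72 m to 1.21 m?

The only horizontal force on the mass is along the cord (radial), so it exerts no torque about the hole and angular momentum m v r is conserved.
v₂ = v₁ r₁ / r₂ = (3.35)(1.72) / (1.21) = 4.762 m/s.
W = ΔKE = ½m(v₂² − v₁²) = 3.934 J.

W ≈ 3.93 J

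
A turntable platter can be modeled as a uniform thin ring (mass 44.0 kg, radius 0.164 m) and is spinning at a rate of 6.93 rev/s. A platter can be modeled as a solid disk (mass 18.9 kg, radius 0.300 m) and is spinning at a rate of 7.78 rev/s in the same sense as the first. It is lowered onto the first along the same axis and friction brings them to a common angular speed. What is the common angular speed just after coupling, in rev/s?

|ω_f| ≈ 7.29 rev/s

No external torque acts about the common axis, so total angular momentum is conserved.
Moments of inertia: I_A = (44.0)(0.164)² = 1.183 kg·m²; I_B = ½(18.9)(0.300)² = 0.8505 kg·m².
Taking A's sense as positive: L = (1.183)(6.93) + (0.8505)(7.78) = 14.82 kg·m²·rev/s.
Combined I = 1.183 + 0.8505 = 2.034 kg·m².
ω_f = L / I = 14.82 / 2.034 = 7.285 rev/s.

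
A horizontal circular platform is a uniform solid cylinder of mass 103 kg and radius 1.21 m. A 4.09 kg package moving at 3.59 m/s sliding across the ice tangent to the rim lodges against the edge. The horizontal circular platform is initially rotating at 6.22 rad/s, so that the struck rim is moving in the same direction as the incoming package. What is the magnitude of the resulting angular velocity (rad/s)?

About the central axle the impulsive forces during the collision are internal, so angular momentum about that axis is conserved.
I_p = ½(103)(1.21)² = 75.40 kg·m². Taking the sense of the package's angular momentum as positive, L_{package} = m v R = (4.09)(3.59)(1.21) = 17.77 kg·m²/s.
L_i = +I_p ω_p + m v R = +(75.40)(6.22) + 17.77 = 486.8 kg·m²/s.
After sticking, I_f = I_p + m R² = 75.40 + (4.09)(1.21)² = 81.39 kg·m².
ω_f = L_i / I_f = 486.8 / 81.39 = 5.981 rad/s.

|ω_f| ≈ 5.98 rad/s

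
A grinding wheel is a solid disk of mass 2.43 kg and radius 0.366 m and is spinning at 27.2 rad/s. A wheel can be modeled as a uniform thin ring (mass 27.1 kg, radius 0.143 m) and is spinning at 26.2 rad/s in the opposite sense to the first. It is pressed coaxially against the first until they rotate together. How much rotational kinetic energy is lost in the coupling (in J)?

The coupling torques are internal; angular momentum about the shared axis is conserved.
Moments of inertia: I_A = ½(2.43)(0.366)² = 0.1628 kg·m²; I_B = (27.1)(0.143)² = 0.5542 kg·m².
Taking A's sense as positive: L = (0.1628)(27.2) − (0.5542)(26.2) = -10.09 kg·m²·rad/s.
Combined I = 0.1628 + 0.5542 = 0.7169 kg·m².
ω_f = L / I = -10.09 / 0.7169 = -14.08 rad/s.
KE_i = ½ΣIω² = 250.4 J; KE_f = ½(0.7169)(14.08)² = 71.03 J.

ΔKE lost ≈ 179 J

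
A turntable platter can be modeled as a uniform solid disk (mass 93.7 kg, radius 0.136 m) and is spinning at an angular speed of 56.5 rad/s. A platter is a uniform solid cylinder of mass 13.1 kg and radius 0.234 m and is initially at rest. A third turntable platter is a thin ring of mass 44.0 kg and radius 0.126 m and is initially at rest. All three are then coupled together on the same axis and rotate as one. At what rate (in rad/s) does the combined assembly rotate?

|ω_f| ≈ 25.5 rad/s

The coupling torques are internal; angular momentum about the shared axis is conserved.
Moments of inertia: I_A = ½(93.7)(0.136)² = 0.8665 kg·m²; I_B = ½(13.1)(0.234)² = 0.3587 kg·m²; I_C = (44.0)(0.126)² = 0.6985 kg·m².
Taking A's sense as positive: L = (0.8665)(56.5) = 48.96 kg·m²·rad/s.
Combined I = 0.8665 + 0.3587 + 0.6985 = 1.924 kg·m².
ω_f = L / I = 48.96 / 1.924 = 25.45 rad/s.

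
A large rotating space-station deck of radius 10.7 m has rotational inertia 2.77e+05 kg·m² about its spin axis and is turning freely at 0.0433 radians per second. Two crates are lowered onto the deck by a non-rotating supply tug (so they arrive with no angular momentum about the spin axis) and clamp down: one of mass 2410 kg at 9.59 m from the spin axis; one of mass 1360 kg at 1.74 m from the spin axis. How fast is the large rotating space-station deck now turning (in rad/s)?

ω_f ≈ 0.0239 rad/s

The added mass arrives with no angular momentum about the spin axis, and any external torque about the spin axis is negligible, so the system's angular momentum is conserved.
Added inertia Σmr² = (2410)(9.59)² + (1360)(1.74)² = 2.258e+05 kg·m²; I_f = 2.770e+05 + 2.258e+05 = 5.028e+05 kg·m².
ω_f = I_p ω_i / I_f = (2.770e+05)(0.0433) / 5.028e+05 = 0.02386 rad/s.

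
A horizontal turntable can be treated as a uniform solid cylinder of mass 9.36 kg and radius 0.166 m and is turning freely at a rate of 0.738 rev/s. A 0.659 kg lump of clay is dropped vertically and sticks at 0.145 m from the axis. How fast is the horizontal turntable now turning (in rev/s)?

The added mass arrives with no angular momentum about the axis, and any external torque about the axis is negligible, so the system's angular momentum is conserved.
I_p = ½(9.36)(0.166)² = 0.1290 kg·m².
Added inertia Σmr² = (0.659)(0.145)² = 0.01386 kg·m²; I_f = 0.1290 + 0.01386 = 0.1428 kg·m².
ω_f = I_p ω_i / I_f = (0.1290)(0.738) / 0.1428 = 0.6664 rev/s.

ω_f ≈ 0.666 rev/s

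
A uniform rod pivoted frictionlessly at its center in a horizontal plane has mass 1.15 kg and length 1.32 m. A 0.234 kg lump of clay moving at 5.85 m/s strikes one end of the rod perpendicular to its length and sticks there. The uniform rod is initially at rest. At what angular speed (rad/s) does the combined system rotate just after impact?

The axle reaction passes through the pivot and exerts no torque about it; angular momentum about the pivot is conserved through the impact.
I_p = (1/12)(1.15)(1.32)² = 0.1670 kg·m². Taking the sense of the lump of clay's angular momentum as positive, L_{lump} = m v R = (0.234)(5.85)(1.32/2) = 0.9035 kg·m²/s.
L_i = 0 + 0.9035 = 0.9035 kg·m²/s.
After sticking, I_f = I_p + m R² = 0.1670 + (0.234)(1.32/2)² = 0.2689 kg·m².
ω_f = L_i / I_f = 0.9035 / 0.2689 = 3.360 rad/s.

|ω_f| ≈ 3.36 rad/s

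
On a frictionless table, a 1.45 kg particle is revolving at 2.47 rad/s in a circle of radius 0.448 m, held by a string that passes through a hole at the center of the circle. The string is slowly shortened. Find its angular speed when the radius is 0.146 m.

ω₂ ≈ 23.3 rad/s

No torque about the axis ⇒ m r₁² ω₁ = m r₂² ω₂.
ω₂ = ω₁ (r₁/r₂)² = (2.47)(0.448/0.146)² = 23.26 rad/s.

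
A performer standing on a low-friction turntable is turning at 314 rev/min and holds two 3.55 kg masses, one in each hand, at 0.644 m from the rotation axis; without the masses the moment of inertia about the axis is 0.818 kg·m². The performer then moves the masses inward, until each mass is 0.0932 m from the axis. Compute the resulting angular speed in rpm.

ω₂ ≈ 1340 rpm

With no external torque about the axis, L is conserved: I₁ω₁ = I₂ω₂.
I₁ = 0.818 + 2(3.55)(0.644)² = 3.763 kg·m²; I₂ = 0.818 + 2(3.55)(0.0932)² = 0.8797 kg·m².
ω₂ = I₁ω₁ / I₂ = (3.763)(314 rpm) / (0.8797) = 1343 rpm.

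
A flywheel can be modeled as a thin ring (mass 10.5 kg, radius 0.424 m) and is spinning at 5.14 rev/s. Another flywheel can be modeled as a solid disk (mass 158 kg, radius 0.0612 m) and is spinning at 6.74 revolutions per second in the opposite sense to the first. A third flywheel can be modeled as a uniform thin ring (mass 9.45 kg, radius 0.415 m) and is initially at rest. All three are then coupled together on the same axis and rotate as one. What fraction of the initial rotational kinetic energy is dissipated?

No external torque acts about the common axis, so total angular momentum is conserved.
Moments of inertia: I_A = (10.5)(0.424)² = 1.888 kg·m²; I_B = ½(158)(0.0612)² = 0.2959 kg·m²; I_C = (9.45)(0.415)² = 1.628 kg·m².
Taking A's sense as positive: L = (1.888)(5.14) − (0.2959)(6.74) = 7.708 kg·m²·rev/s.
Combined I = 1.888 + 0.2959 + 1.628 = 3.811 kg·m².
ω_f = L / I = 7.708 / 3.811 = 2.023 rev/s.
KE_i = ½ΣIω² = 1250 J; KE_f = ½(3.811)(12.71)² = 307.7 J.
Fraction dissipated = (KE_i − KE_f)/KE_i = 0.7538.

fraction ≈ 0.754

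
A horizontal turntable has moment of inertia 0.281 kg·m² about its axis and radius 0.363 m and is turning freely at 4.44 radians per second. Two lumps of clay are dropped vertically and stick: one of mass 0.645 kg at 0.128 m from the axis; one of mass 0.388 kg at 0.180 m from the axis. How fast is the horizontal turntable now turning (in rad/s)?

The added mass arrives with no angular momentum about the axis, and any external torque about the axis is negligible, so the system's angular momentum is conserved.
Added inertia Σmr² = (0.645)(0.128)² + (0.388)(0.180)² = 0.02314 kg·m²; I_f = 0.2810 + 0.02314 = 0.3041 kg·m².
ω_f = I_p ω_i / I_f = (0.2810)(4.44) / 0.3041 = 4.102 rad/s.

ω_f ≈ 4.10 rad/s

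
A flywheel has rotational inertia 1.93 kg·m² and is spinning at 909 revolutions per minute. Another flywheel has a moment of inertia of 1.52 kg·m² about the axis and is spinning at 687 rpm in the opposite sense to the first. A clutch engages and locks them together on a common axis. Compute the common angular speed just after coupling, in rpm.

The coupling torques are internal; angular momentum about the shared axis is conserved.
Taking A's sense as positive: L = (1.930)(909) − (1.520)(687) = 710.1 kg·m²·rpm.
Combined I = 1.930 + 1.520 = 3.450 kg·m².
ω_f = L / I = 710.1 / 3.450 = 205.8 rpm.

|ω_f| ≈ 206 rpm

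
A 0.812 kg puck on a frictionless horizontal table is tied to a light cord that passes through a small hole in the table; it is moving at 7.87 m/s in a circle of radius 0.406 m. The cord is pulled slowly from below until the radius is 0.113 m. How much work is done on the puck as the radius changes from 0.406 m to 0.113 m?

W ≈ 299 J

The only horizontal force on the mass is along the cord (radial), so it exerts no torque about the hole and angular momentum m v r is conserved.
v₂ = v₁ r₁ / r₂ = (7.87)(0.406) / (0.113) = 28.28 m/s.
W = ΔKE = ½m(v₂² − v₁²) = 299.5 J.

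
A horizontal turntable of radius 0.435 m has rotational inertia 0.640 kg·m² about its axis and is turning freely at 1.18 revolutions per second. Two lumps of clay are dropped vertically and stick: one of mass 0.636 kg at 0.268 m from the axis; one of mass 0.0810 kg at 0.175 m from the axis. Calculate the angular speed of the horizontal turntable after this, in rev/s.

No external torque acts about the axis; L_before = L_after.
Added inertia Σmr² = (0.636)(0.268)² + (0.0810)(0.175)² = 0.04816 kg·m²; I_f = 0.6400 + 0.04816 = 0.6882 kg·m².
ω_f = I_p ω_i / I_f = (0.6400)(1.18) / 0.6882 = 1.097 rev/s.

ω_f ≈ 1.10 rev/s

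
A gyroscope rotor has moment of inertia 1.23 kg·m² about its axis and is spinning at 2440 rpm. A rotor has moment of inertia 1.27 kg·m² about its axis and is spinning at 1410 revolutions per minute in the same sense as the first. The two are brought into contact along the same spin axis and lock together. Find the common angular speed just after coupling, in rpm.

|ω_f| ≈ 1920 rpm

No external torque acts about the common axis, so total angular momentum is conserved.
Taking A's sense as positive: L = (1.230)(2440) + (1.270)(1410) = 4792 kg·m²·rpm.
Combined I = 1.230 + 1.270 = 2.500 kg·m².
ω_f = L / I = 4792 / 2.500 = 1917 rpm.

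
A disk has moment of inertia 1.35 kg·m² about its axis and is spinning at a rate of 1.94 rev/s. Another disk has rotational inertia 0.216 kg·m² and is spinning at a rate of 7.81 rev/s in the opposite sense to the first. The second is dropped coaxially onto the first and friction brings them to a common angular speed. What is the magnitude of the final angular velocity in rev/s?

No external torque acts about the common axis, so total angular momentum is conserved.
Taking A's sense as positive: L = (1.350)(1.94) − (0.2160)(7.81) = 0.9320 kg·m²·rev/s.
Combined I = 1.350 + 0.2160 = 1.566 kg·m².
ω_f = L / I = 0.9320 / 1.566 = 0.5952 rev/s.

|ω_f| ≈ 0.595 rev/s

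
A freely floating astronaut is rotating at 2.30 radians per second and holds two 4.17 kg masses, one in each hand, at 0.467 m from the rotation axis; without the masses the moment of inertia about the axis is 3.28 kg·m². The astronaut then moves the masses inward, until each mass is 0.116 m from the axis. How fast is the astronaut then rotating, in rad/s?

With no external torque about the axis, L is conserved: I₁ω₁ = I₂ω₂.
I₁ = 3.28 + 2(4.17)(0.467)² = 5.099 kg·m²; I₂ = 3.28 + 2(4.17)(0.116)² = 3.392 kg·m².
ω₂ = I₁ω₁ / I₂ = (5.099)(2.30 rad/s) / (3.392) = 3.457 rad/s.

ω₂ ≈ 3.46 rad/s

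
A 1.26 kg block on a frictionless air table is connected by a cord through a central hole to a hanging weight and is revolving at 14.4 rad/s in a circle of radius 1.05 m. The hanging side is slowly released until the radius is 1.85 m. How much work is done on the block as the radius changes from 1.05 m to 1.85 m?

The constraining force is radial, so m r² ω about the center is conserved.
ω₂ = ω₁ (r₁/r₂)² = (14.4)(1.05/1.85)² = 4.639 rad/s.
W = ΔKE = ½m(v₂² − v₁²) = -97.63 J.

W ≈ -97.6 J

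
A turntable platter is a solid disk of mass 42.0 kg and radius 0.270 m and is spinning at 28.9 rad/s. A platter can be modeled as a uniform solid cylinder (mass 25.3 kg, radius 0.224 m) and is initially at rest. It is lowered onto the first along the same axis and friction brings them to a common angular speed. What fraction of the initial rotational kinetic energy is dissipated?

fraction ≈ 0.293

The coupling torques are internal; angular momentum about the shared axis is conserved.
Moments of inertia: I_A = ½(42.0)(0.270)² = 1.531 kg·m²; I_B = ½(25.3)(0.224)² = 0.6347 kg·m².
Taking A's sense as positive: L = (1.531)(28.9) = 44.24 kg·m²·rad/s.
Combined I = 1.531 + 0.6347 = 2.166 kg·m².
ω_f = L / I = 44.24 / 2.166 = 20.43 rad/s.
KE_i = ½ΣIω² = 639.3 J; KE_f = ½(2.166)(20.43)² = 451.9 J.
Fraction dissipated = (KE_i − KE_f)/KE_i = 0.2931.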